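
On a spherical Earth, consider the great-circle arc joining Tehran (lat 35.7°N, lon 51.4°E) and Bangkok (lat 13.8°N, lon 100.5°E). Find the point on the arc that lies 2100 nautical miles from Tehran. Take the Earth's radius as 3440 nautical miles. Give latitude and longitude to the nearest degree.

≈ lat 22°N, lon 88°E

Convert each endpoint to a unit vector on the sphere (x = cos φ cos λ, y = cos φ sin λ, z = sin φ).
The central angle between the endpoints is δ = arccos(p₁·p₂) ≈ 0.856 rad (49.0°). The total great-circle distance is δ·R ≈ 0.856 × 3440 ≈ 2944 nmi, so the target fraction is f = 2100/2944 ≈ 0.713.
Interpolate at f ≈ 0.713 with slerp weights a = sin((1−f)δ)/sin δ ≈ 0.322, b = sin(fδ)/sin δ ≈ 0.759.
p = a·p₁ + b·p₂ ≈ (0.029, 0.929, 0.369); φ = arcsin(p_z) ≈ 21.64°, λ = atan2(p_y, p_x) ≈ 88.23°.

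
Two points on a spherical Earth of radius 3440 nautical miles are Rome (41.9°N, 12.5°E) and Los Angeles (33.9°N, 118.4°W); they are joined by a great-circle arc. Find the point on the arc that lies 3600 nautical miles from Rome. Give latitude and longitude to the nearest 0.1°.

≈ 56.7°N, 85.6°W

Write both endpoints as unit vectors p₁, p₂ with components (cos φ cos λ, cos φ sin λ, sin φ).
The central angle between the endpoints is δ = arccos(p₁·p₂) ≈ 1.603 rad (91.8°). The total great-circle distance is δ·R ≈ 1.603 × 3440 ≈ 5514 nmi, so the target fraction is f = 3600/5514 ≈ 0.653.
Interpolate at f ≈ 0.653 with slerp weights a = sin((1−f)δ)/sin δ ≈ 0.528, b = sin(fδ)/sin δ ≈ 0.866.
p = a·p₁ + b·p₂ ≈ (0.042, -0.547, 0.836); φ = arcsin(p_z) ≈ 56.71°, λ = atan2(p_y, p_x) ≈ -85.61°.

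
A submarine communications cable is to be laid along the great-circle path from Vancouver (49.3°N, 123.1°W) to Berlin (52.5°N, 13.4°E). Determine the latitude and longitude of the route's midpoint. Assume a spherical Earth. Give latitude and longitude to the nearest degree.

≈ 73°N, 60°W

Write both endpoints as unit vectors p₁, p₂ with components (cos φ cos λ, cos φ sin λ, sin φ).
The central angle between the endpoints is δ = arccos(p₁·p₂) ≈ 1.252 rad (71.7°).
Interpolate at f = 1/2 with slerp weights a = sin((1−f)δ)/sin δ ≈ 0.617, b = sin(fδ)/sin δ ≈ 0.617.
p = a·p₁ + b·p₂ ≈ (0.146, -0.250, 0.957); φ = arcsin(p_z) ≈ 73.18°, λ = atan2(p_y, p_x) ≈ -59.77°.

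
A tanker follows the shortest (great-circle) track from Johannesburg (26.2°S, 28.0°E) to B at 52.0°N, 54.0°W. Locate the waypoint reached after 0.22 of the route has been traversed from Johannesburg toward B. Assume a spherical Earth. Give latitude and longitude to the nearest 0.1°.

≈ 7.6°S, 13.4°E

The haversine formula gives a central angle δ ≈ 1.845 rad (105.7°) between the endpoints.
Interpolate at f = 0.22 with slerp weights a = sin((1−f)δ)/sin δ ≈ 1.030, b = sin(fδ)/sin δ ≈ 0.410.
p = a·p₁ + b·p₂ ≈ (0.964, 0.229, -0.131); φ = arcsin(p_z) ≈ -7.55°, λ = atan2(p_y, p_x) ≈ 13.39°.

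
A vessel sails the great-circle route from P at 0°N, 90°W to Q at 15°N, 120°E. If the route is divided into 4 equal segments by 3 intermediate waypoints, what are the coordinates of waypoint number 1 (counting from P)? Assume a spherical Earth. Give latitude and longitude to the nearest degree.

Write both endpoints as unit vectors p₁, p₂ with components (cos φ cos λ, cos φ sin λ, sin φ).
The central angle between the endpoints is δ = arccos(p₁·p₂) ≈ 2.562 rad (146.8°).
Interpolate at f = 1/4 with slerp weights a = sin((1−f)δ)/sin δ ≈ 1.714, b = sin(fδ)/sin δ ≈ 1.091.
p = a·p₁ + b·p₂ ≈ (-0.527, -0.802, 0.282); φ = arcsin(p_z) ≈ 16.39°, λ = atan2(p_y, p_x) ≈ -123.30°.

≈ 16°N, 123°W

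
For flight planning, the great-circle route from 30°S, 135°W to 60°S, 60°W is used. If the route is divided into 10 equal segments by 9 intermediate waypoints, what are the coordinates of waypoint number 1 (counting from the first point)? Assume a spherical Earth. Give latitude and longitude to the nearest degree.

The haversine formula gives a central angle δ ≈ 0.994 rad (57.0°) between the endpoints.
Interpolate at f = 1/10 with slerp weights a = sin((1−f)δ)/sin δ ≈ 0.931, b = sin(fδ)/sin δ ≈ 0.118.
p = a·p₁ + b·p₂ ≈ (-0.540, -0.621, -0.568); φ = arcsin(p_z) ≈ -34.60°, λ = atan2(p_y, p_x) ≈ -131.02°.

≈ 35°S, 131°W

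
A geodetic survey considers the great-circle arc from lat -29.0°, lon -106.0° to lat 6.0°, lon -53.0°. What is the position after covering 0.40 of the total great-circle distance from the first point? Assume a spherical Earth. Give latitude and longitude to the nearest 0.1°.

≈ lat -16.4°, lon -82.9°

From cos δ = sin φ₁ sin φ₂ + cos φ₁ cos φ₂ cos Δλ, the central angle is δ ≈ 1.078 rad (61.8°).
Interpolate at f = 0.40 with slerp weights a = sin((1−f)δ)/sin δ ≈ 0.684, b = sin(fδ)/sin δ ≈ 0.474.
p = a·p₁ + b·p₂ ≈ (0.119, -0.952, -0.282); φ = arcsin(p_z) ≈ -16.38°, λ = atan2(p_y, p_x) ≈ -82.87°.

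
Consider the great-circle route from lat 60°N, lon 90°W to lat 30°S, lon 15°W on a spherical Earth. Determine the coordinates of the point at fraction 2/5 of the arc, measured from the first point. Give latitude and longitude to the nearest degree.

Convert each endpoint to a unit vector on the sphere (x = cos φ cos λ, y = cos φ sin λ, z = sin φ).
The central angle between the endpoints is δ = arccos(p₁·p₂) ≈ 1.898 rad (108.7°).
Interpolate at f = 2/5 with slerp weights a = sin((1−f)δ)/sin δ ≈ 0.959, b = sin(fδ)/sin δ ≈ 0.727.
p = a·p₁ + b·p₂ ≈ (0.608, -0.642, 0.467); φ = arcsin(p_z) ≈ 27.84°, λ = atan2(p_y, p_x) ≈ -46.58°.

≈ lat 28°N, lon 47°W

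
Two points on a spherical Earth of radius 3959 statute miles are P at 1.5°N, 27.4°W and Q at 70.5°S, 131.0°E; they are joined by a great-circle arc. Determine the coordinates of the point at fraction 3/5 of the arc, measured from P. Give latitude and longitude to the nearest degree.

Write both endpoints as unit vectors p₁, p₂ with components (cos φ cos λ, cos φ sin λ, sin φ).
The central angle between the endpoints is δ = arccos(p₁·p₂) ≈ 1.912 rad (109.6°).
Interpolate at f = 3/5 with slerp weights a = sin((1−f)δ)/sin δ ≈ 0.735, b = sin(fδ)/sin δ ≈ 0.968.
p = a·p₁ + b·p₂ ≈ (0.440, -0.094, -0.893); φ = arcsin(p_z) ≈ -63.23°, λ = atan2(p_y, p_x) ≈ -12.09°.

≈ 63°S, 12°W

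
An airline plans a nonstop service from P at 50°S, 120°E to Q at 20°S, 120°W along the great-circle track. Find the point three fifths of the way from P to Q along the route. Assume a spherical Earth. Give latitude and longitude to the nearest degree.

Write both endpoints as unit vectors p₁, p₂ with components (cos φ cos λ, cos φ sin λ, sin φ).
The central angle between the endpoints is δ = arccos(p₁·p₂) ≈ 1.611 rad (92.3°).
Interpolate at f = 3/5 with slerp weights a = sin((1−f)δ)/sin δ ≈ 0.601, b = sin(fδ)/sin δ ≈ 0.824.
p = a·p₁ + b·p₂ ≈ (-0.580, -0.336, -0.742); φ = arcsin(p_z) ≈ -47.92°, λ = atan2(p_y, p_x) ≈ -149.95°.

≈ 48°S, 150°W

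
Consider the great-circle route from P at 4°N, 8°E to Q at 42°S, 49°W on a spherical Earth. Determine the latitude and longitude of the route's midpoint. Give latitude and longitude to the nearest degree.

≈ 21°S, 16°W

The haversine formula gives a central angle δ ≈ 1.206 rad (69.1°) between the endpoints.
Interpolate at f = 1/2 with slerp weights a = sin((1−f)δ)/sin δ ≈ 0.607, b = sin(fδ)/sin δ ≈ 0.607.
p = a·p₁ + b·p₂ ≈ (0.896, -0.256, -0.364); φ = arcsin(p_z) ≈ -21.33°, λ = atan2(p_y, p_x) ≈ -15.96°.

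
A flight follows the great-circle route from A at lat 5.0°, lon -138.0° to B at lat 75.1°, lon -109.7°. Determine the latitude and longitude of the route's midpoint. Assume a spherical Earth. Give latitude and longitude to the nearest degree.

The haversine formula gives a central angle δ ≈ 1.256 rad (72.0°) between the endpoints.
Interpolate at f = 1/2 with slerp weights a = sin((1−f)δ)/sin δ ≈ 0.618, b = sin(fδ)/sin δ ≈ 0.618.
p = a·p₁ + b·p₂ ≈ (-0.511, -0.561, 0.651); φ = arcsin(p_z) ≈ 40.61°, λ = atan2(p_y, p_x) ≈ -132.31°.

≈ lat 41°, lon -132°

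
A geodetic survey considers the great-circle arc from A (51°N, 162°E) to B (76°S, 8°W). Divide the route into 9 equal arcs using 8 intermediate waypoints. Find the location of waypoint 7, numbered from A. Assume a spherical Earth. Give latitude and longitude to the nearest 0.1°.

Convert each endpoint to a unit vector on the sphere (x = cos φ cos λ, y = cos φ sin λ, z = sin φ).
The central angle between the endpoints is δ = arccos(p₁·p₂) ≈ 2.700 rad (154.7°).
Interpolate at f = 7/9 with slerp weights a = sin((1−f)δ)/sin δ ≈ 1.321, b = sin(fδ)/sin δ ≈ 2.019.
p = a·p₁ + b·p₂ ≈ (-0.307, 0.189, -0.933); φ = arcsin(p_z) ≈ -68.89°, λ = atan2(p_y, p_x) ≈ 148.38°.

≈ (68.9°S, 148.4°E)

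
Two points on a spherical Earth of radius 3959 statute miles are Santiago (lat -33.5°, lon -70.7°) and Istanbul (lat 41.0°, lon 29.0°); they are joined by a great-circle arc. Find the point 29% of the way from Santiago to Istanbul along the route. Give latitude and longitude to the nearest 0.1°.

Convert each endpoint to a unit vector on the sphere (x = cos φ cos λ, y = cos φ sin λ, z = sin φ).
The central angle between the endpoints is δ = arccos(p₁·p₂) ≈ 2.058 rad (117.9°).
Interpolate at f = 0.29 with slerp weights a = sin((1−f)δ)/sin δ ≈ 1.125, b = sin(fδ)/sin δ ≈ 0.636.
p = a·p₁ + b·p₂ ≈ (0.730, -0.653, -0.204); φ = arcsin(p_z) ≈ -11.75°, λ = atan2(p_y, p_x) ≈ -41.80°.

≈ lat -11.7°, lon -41.8°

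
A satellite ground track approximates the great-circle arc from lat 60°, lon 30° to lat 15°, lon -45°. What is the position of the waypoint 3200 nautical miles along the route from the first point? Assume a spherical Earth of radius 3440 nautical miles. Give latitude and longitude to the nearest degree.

Convert each endpoint to a unit vector on the sphere (x = cos φ cos λ, y = cos φ sin λ, z = sin φ).
The central angle between the endpoints is δ = arccos(p₁·p₂) ≈ 1.214 rad (69.6°). The total great-circle distance is δ·R ≈ 1.214 × 3440 ≈ 4177 nmi, so the target fraction is f = 3200/4177 ≈ 0.766.
Interpolate at f ≈ 0.766 with slerp weights a = sin((1−f)δ)/sin δ ≈ 0.299, b = sin(fδ)/sin δ ≈ 0.856.
p = a·p₁ + b·p₂ ≈ (0.714, -0.510, 0.480); φ = arcsin(p_z) ≈ 28.71°, λ = atan2(p_y, p_x) ≈ -35.53°.

≈ lat 29°, lon -36°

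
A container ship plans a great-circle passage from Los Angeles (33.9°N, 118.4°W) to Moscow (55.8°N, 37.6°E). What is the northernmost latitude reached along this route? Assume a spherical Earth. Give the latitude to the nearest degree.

The great circle lies in the plane with unit normal n̂ = (p₁ × p₂)/|p₁ × p₂|.
Here n̂_z ≈ +0.190; the vertex latitude is φ_max = arccos|n̂_z| ≈ 79.1°.
Check via Clairaut: cos φ_max = |cos φ₁| · sin C = cos(33.9°)·sin(13.2°) ≈ 0.190, again giving ≈ 79.1°.

≈ 79°N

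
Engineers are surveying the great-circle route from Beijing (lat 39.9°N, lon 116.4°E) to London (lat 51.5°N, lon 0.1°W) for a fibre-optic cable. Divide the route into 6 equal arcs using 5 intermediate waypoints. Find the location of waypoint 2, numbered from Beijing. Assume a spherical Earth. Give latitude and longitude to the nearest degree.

≈ lat 57°N, lon 90°E

Convert each endpoint to a unit vector on the sphere (x = cos φ cos λ, y = cos φ sin λ, z = sin φ).
The central angle between the endpoints is δ = arccos(p₁·p₂) ≈ 1.278 rad (73.2°).
Interpolate at f = 2/6 with slerp weights a = sin((1−f)δ)/sin δ ≈ 0.786, b = sin(fδ)/sin δ ≈ 0.432.
p = a·p₁ + b·p₂ ≈ (0.001, 0.540, 0.842); φ = arcsin(p_z) ≈ 57.34°, λ = atan2(p_y, p_x) ≈ 89.94°.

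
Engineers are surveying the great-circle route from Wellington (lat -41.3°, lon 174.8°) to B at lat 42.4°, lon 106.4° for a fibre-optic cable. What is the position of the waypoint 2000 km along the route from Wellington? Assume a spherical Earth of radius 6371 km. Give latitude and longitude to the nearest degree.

≈ lat -28°, lon 161°

Convert each endpoint to a unit vector on the sphere (x = cos φ cos λ, y = cos φ sin λ, z = sin φ).
The central angle between the endpoints is δ = arccos(p₁·p₂) ≈ 1.814 rad (103.9°). The total great-circle distance is δ·R ≈ 1.814 × 6371 ≈ 11557 km, so the target fraction is f = 2000/11557 ≈ 0.173.
Interpolate at f ≈ 0.173 with slerp weights a = sin((1−f)δ)/sin δ ≈ 1.028, b = sin(fδ)/sin δ ≈ 0.318.
p = a·p₁ + b·p₂ ≈ (-0.835, 0.295, -0.464); φ = arcsin(p_z) ≈ -27.63°, λ = atan2(p_y, p_x) ≈ 160.53°.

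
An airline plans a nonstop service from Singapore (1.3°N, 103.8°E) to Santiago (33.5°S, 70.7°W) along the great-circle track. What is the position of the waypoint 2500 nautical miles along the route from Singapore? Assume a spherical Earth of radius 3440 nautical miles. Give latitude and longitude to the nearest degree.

≈ 40°S, 96°E

Write both endpoints as unit vectors p₁, p₂ with components (cos φ cos λ, cos φ sin λ, sin φ).
The central angle between the endpoints is δ = arccos(p₁·p₂) ≈ 2.572 rad (147.4°). The total great-circle distance is δ·R ≈ 2.572 × 3440 ≈ 8849 nmi, so the target fraction is f = 2500/8849 ≈ 0.283.
Interpolate at f ≈ 0.283 with slerp weights a = sin((1−f)δ)/sin δ ≈ 1.786, b = sin(fδ)/sin δ ≈ 1.233.
p = a·p₁ + b·p₂ ≈ (-0.086, 0.764, -0.640); φ = arcsin(p_z) ≈ -39.79°, λ = atan2(p_y, p_x) ≈ 96.43°.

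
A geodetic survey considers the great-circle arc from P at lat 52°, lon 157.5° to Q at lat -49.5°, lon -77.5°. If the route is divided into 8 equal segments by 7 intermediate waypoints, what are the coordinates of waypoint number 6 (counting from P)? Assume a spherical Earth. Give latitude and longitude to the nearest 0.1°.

Convert each endpoint to a unit vector on the sphere (x = cos φ cos λ, y = cos φ sin λ, z = sin φ).
The central angle between the endpoints is δ = arccos(p₁·p₂) ≈ 2.547 rad (145.9°).
Interpolate at f = 6/8 with slerp weights a = sin((1−f)δ)/sin δ ≈ 1.062, b = sin(fδ)/sin δ ≈ 1.684.
p = a·p₁ + b·p₂ ≈ (-0.367, -0.817, -0.444); φ = arcsin(p_z) ≈ -26.33°, λ = atan2(p_y, p_x) ≈ -114.20°.

≈ lat -26.3°, lon -114.2°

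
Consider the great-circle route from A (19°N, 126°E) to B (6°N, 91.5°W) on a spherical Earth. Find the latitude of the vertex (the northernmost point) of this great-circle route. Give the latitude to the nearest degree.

≈ 35°N

The great circle lies in the plane with unit normal n̂ = (p₁ × p₂)/|p₁ × p₂|.
Here n̂_z ≈ +0.815; the vertex latitude is φ_max = arccos|n̂_z| ≈ 35.4°.
Check via Clairaut: cos φ_max = |cos φ₁| · sin C = cos(19.0°)·sin(59.6°) ≈ 0.815, again giving ≈ 35.4°.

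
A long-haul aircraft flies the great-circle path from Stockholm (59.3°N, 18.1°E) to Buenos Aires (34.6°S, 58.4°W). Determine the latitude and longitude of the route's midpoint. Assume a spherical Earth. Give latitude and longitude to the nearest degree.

≈ 15°N, 31°W

From cos δ = sin φ₁ sin φ₂ + cos φ₁ cos φ₂ cos Δλ, the central angle is δ ≈ 1.972 rad (113.0°).
Interpolate at f = 1/2 with slerp weights a = sin((1−f)δ)/sin δ ≈ 0.905, b = sin(fδ)/sin δ ≈ 0.905.
p = a·p₁ + b·p₂ ≈ (0.830, -0.491, 0.264); φ = arcsin(p_z) ≈ 15.33°, λ = atan2(p_y, p_x) ≈ -30.62°.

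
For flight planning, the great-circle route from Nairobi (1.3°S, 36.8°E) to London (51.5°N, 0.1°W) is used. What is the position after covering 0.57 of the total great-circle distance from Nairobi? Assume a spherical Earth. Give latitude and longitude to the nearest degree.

Write both endpoints as unit vectors p₁, p₂ with components (cos φ cos λ, cos φ sin λ, sin φ).
The central angle between the endpoints is δ = arccos(p₁·p₂) ≈ 1.070 rad (61.3°).
Interpolate at f = 0.57 with slerp weights a = sin((1−f)δ)/sin δ ≈ 0.506, b = sin(fδ)/sin δ ≈ 0.653.
p = a·p₁ + b·p₂ ≈ (0.812, 0.302, 0.500); φ = arcsin(p_z) ≈ 29.97°, λ = atan2(p_y, p_x) ≈ 20.44°.

≈ 30°N, 20°E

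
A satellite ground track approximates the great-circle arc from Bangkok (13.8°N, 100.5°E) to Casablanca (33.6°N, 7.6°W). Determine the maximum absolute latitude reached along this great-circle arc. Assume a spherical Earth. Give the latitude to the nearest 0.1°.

≈ 39.3°N

The great circle lies in the plane with unit normal n̂ = (p₁ × p₂)/|p₁ × p₂|.
Here n̂_z ≈ -0.774; the vertex latitude is φ_max = arccos|n̂_z| ≈ 39.3°.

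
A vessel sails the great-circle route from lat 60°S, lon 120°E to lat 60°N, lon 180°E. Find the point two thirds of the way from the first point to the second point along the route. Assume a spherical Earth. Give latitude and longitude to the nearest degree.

≈ lat 21°N, lon 156°E

Convert each endpoint to a unit vector on the sphere (x = cos φ cos λ, y = cos φ sin λ, z = sin φ).
The central angle between the endpoints is δ = arccos(p₁·p₂) ≈ 2.246 rad (128.7°).
Interpolate at f = 2/3 with slerp weights a = sin((1−f)δ)/sin δ ≈ 0.872, b = sin(fδ)/sin δ ≈ 1.278.
p = a·p₁ + b·p₂ ≈ (-0.857, 0.378, 0.351); φ = arcsin(p_z) ≈ 20.57°, λ = atan2(p_y, p_x) ≈ 156.22°.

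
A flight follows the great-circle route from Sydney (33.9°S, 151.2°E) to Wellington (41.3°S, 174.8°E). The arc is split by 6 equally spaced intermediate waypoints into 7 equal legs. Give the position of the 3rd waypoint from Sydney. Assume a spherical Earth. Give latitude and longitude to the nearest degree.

≈ 38°S, 161°E

Write both endpoints as unit vectors p₁, p₂ with components (cos φ cos λ, cos φ sin λ, sin φ).
The central angle between the endpoints is δ = arccos(p₁·p₂) ≈ 0.350 rad (20.0°).
Interpolate at f = 3/7 with slerp weights a = sin((1−f)δ)/sin δ ≈ 0.579, b = sin(fδ)/sin δ ≈ 0.436.
p = a·p₁ + b·p₂ ≈ (-0.747, 0.261, -0.611); φ = arcsin(p_z) ≈ -37.64°, λ = atan2(p_y, p_x) ≈ 160.73°.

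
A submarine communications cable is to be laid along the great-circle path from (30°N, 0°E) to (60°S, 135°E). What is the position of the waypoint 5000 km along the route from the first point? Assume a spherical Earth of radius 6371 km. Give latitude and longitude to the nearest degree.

≈ (10°S, 22°E)

From cos δ = sin φ₁ sin φ₂ + cos φ₁ cos φ₂ cos Δλ, the central angle is δ ≈ 2.403 rad (137.7°). The total great-circle distance is δ·R ≈ 2.403 × 6371 ≈ 15307 km, so the target fraction is f = 5000/15307 ≈ 0.327.
Interpolate at f ≈ 0.327 with slerp weights a = sin((1−f)δ)/sin δ ≈ 1.483, b = sin(fδ)/sin δ ≈ 1.049.
p = a·p₁ + b·p₂ ≈ (0.913, 0.371, -0.167); φ = arcsin(p_z) ≈ -9.62°, λ = atan2(p_y, p_x) ≈ 22.10°.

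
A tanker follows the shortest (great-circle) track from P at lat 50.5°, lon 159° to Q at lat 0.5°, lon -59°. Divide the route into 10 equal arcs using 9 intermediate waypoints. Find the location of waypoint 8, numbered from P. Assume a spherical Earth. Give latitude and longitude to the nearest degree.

≈ lat 22°, lon -70°

Convert each endpoint to a unit vector on the sphere (x = cos φ cos λ, y = cos φ sin λ, z = sin φ).
The central angle between the endpoints is δ = arccos(p₁·p₂) ≈ 2.088 rad (119.6°).
Interpolate at f = 8/10 with slerp weights a = sin((1−f)δ)/sin δ ≈ 0.467, b = sin(fδ)/sin δ ≈ 1.145.
p = a·p₁ + b·p₂ ≈ (0.313, -0.875, 0.370); φ = arcsin(p_z) ≈ 21.72°, λ = atan2(p_y, p_x) ≈ -70.34°.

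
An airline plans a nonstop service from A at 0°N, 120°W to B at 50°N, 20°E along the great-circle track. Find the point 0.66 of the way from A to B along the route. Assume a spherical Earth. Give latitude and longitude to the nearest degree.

≈ 60°N, 53°W

Write both endpoints as unit vectors p₁, p₂ with components (cos φ cos λ, cos φ sin λ, sin φ).
The central angle between the endpoints is δ = arccos(p₁·p₂) ≈ 2.086 rad (119.5°).
Interpolate at f = 0.66 with slerp weights a = sin((1−f)δ)/sin δ ≈ 0.748, b = sin(fδ)/sin δ ≈ 1.127.
p = a·p₁ + b·p₂ ≈ (0.307, -0.400, 0.864); φ = arcsin(p_z) ≈ 59.72°, λ = atan2(p_y, p_x) ≈ -52.51°.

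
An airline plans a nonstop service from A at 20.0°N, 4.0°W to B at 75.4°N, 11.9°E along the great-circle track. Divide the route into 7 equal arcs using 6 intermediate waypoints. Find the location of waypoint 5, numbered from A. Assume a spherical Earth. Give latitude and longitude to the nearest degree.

Write both endpoints as unit vectors p₁, p₂ with components (cos φ cos λ, cos φ sin λ, sin φ).
The central angle between the endpoints is δ = arccos(p₁·p₂) ≈ 0.978 rad (56.0°).
Interpolate at f = 5/7 with slerp weights a = sin((1−f)δ)/sin δ ≈ 0.333, b = sin(fδ)/sin δ ≈ 0.775.
p = a·p₁ + b·p₂ ≈ (0.503, 0.019, 0.864); φ = arcsin(p_z) ≈ 59.78°, λ = atan2(p_y, p_x) ≈ 2.11°.

≈ 60°N, 2°E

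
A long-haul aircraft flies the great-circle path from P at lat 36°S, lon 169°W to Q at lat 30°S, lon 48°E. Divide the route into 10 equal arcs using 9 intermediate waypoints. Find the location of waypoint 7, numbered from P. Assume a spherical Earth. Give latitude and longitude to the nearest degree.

≈ lat 55°S, lon 75°E

Convert each endpoint to a unit vector on the sphere (x = cos φ cos λ, y = cos φ sin λ, z = sin φ).
The central angle between the endpoints is δ = arccos(p₁·p₂) ≈ 1.840 rad (105.4°).
Interpolate at f = 7/10 with slerp weights a = sin((1−f)δ)/sin δ ≈ 0.544, b = sin(fδ)/sin δ ≈ 0.996.
p = a·p₁ + b·p₂ ≈ (0.145, 0.557, -0.818); φ = arcsin(p_z) ≈ -54.85°, λ = atan2(p_y, p_x) ≈ 75.38°.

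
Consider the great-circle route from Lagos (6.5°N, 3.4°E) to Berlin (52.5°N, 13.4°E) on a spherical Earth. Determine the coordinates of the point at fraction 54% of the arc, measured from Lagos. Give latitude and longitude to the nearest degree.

Write both endpoints as unit vectors p₁, p₂ with components (cos φ cos λ, cos φ sin λ, sin φ).
The central angle between the endpoints is δ = arccos(p₁·p₂) ≈ 0.816 rad (46.7°).
Interpolate at f = 0.54 with slerp weights a = sin((1−f)δ)/sin δ ≈ 0.503, b = sin(fδ)/sin δ ≈ 0.585.
p = a·p₁ + b·p₂ ≈ (0.846, 0.112, 0.521); φ = arcsin(p_z) ≈ 31.43°, λ = atan2(p_y, p_x) ≈ 7.56°.

≈ 31°N, 8°E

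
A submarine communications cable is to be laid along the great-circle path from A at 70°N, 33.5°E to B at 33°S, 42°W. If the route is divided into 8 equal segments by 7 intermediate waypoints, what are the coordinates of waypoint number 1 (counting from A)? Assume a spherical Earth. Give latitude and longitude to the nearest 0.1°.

Convert each endpoint to a unit vector on the sphere (x = cos φ cos λ, y = cos φ sin λ, z = sin φ).
The central angle between the endpoints is δ = arccos(p₁·p₂) ≈ 2.026 rad (116.1°).
Interpolate at f = 1/8 with slerp weights a = sin((1−f)δ)/sin δ ≈ 1.091, b = sin(fδ)/sin δ ≈ 0.279.
p = a·p₁ + b·p₂ ≈ (0.485, 0.049, 0.873); φ = arcsin(p_z) ≈ 60.82°, λ = atan2(p_y, p_x) ≈ 5.81°.

≈ 60.8°N, 5.8°E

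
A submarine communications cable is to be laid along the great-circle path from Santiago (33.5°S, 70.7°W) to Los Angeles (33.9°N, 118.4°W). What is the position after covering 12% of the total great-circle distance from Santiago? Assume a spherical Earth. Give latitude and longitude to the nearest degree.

≈ (26°S, 77°W)

The haversine formula gives a central angle δ ≈ 1.412 rad (80.9°) between the endpoints.
Interpolate at f = 0.12 with slerp weights a = sin((1−f)δ)/sin δ ≈ 0.959, b = sin(fδ)/sin δ ≈ 0.171.
p = a·p₁ + b·p₂ ≈ (0.197, -0.879, -0.434); φ = arcsin(p_z) ≈ -25.71°, λ = atan2(p_y, p_x) ≈ -77.38°.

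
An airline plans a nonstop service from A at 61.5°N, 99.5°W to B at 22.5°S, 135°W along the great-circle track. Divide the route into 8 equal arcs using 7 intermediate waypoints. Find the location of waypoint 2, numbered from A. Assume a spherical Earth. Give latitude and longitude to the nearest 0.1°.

Write both endpoints as unit vectors p₁, p₂ with components (cos φ cos λ, cos φ sin λ, sin φ).
The central angle between the endpoints is δ = arccos(p₁·p₂) ≈ 1.548 rad (88.7°).
Interpolate at f = 2/8 with slerp weights a = sin((1−f)δ)/sin δ ≈ 0.917, b = sin(fδ)/sin δ ≈ 0.378.
p = a·p₁ + b·p₂ ≈ (-0.319, -0.678, 0.662); φ = arcsin(p_z) ≈ 41.44°, λ = atan2(p_y, p_x) ≈ -115.18°.

≈ 41.4°N, 115.2°W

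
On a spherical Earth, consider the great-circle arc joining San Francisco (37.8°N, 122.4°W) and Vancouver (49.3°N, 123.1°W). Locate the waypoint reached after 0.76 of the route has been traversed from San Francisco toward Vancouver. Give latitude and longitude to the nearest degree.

Write both endpoints as unit vectors p₁, p₂ with components (cos φ cos λ, cos φ sin λ, sin φ).
The central angle between the endpoints is δ = arccos(p₁·p₂) ≈ 0.201 rad (11.5°).
Interpolate at f = 0.76 with slerp weights a = sin((1−f)δ)/sin δ ≈ 0.242, b = sin(fδ)/sin δ ≈ 0.762.
p = a·p₁ + b·p₂ ≈ (-0.374, -0.577, 0.726); φ = arcsin(p_z) ≈ 46.54°, λ = atan2(p_y, p_x) ≈ -122.91°.

≈ 47°N, 123°W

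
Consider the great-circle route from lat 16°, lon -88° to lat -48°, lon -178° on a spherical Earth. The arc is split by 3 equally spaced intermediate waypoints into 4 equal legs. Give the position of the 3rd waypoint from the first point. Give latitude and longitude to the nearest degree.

≈ lat -38°, lon -146°

From cos δ = sin φ₁ sin φ₂ + cos φ₁ cos φ₂ cos Δλ, the central angle is δ ≈ 1.777 rad (101.8°).
Interpolate at f = 3/4 with slerp weights a = sin((1−f)δ)/sin δ ≈ 0.439, b = sin(fδ)/sin δ ≈ 0.993.
p = a·p₁ + b·p₂ ≈ (-0.649, -0.445, -0.617); φ = arcsin(p_z) ≈ -38.08°, λ = atan2(p_y, p_x) ≈ -145.57°.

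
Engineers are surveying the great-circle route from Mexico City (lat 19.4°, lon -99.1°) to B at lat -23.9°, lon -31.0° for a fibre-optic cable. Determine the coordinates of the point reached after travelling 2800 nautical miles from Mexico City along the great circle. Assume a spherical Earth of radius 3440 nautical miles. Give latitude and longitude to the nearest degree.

≈ lat -7°, lon -60°

Write both endpoints as unit vectors p₁, p₂ with components (cos φ cos λ, cos φ sin λ, sin φ).
The central angle between the endpoints is δ = arccos(p₁·p₂) ≈ 1.383 rad (79.2°). The total great-circle distance is δ·R ≈ 1.383 × 3440 ≈ 4756 nmi, so the target fraction is f = 2800/4756 ≈ 0.589.
Interpolate at f ≈ 0.589 with slerp weights a = sin((1−f)δ)/sin δ ≈ 0.548, b = sin(fδ)/sin δ ≈ 0.740.
p = a·p₁ + b·p₂ ≈ (0.498, -0.859, -0.118); φ = arcsin(p_z) ≈ -6.76°, λ = atan2(p_y, p_x) ≈ -59.89°.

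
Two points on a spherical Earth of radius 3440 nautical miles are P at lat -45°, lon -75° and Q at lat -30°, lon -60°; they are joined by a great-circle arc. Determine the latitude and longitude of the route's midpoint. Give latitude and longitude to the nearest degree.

From cos δ = sin φ₁ sin φ₂ + cos φ₁ cos φ₂ cos Δλ, the central angle is δ ≈ 0.333 rad (19.1°).
Interpolate at f = 1/2 with slerp weights a = sin((1−f)δ)/sin δ ≈ 0.507, b = sin(fδ)/sin δ ≈ 0.507.
p = a·p₁ + b·p₂ ≈ (0.312, -0.727, -0.612); φ = arcsin(p_z) ≈ -37.74°, λ = atan2(p_y, p_x) ≈ -66.74°.

≈ lat -38°, lon -67°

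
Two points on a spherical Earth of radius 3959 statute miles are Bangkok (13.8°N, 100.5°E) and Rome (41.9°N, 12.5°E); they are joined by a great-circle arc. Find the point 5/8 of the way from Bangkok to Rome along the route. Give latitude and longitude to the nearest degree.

Write both endpoints as unit vectors p₁, p₂ with components (cos φ cos λ, cos φ sin λ, sin φ).
The central angle between the endpoints is δ = arccos(p₁·p₂) ≈ 1.385 rad (79.4°).
Interpolate at f = 5/8 with slerp weights a = sin((1−f)δ)/sin δ ≈ 0.505, b = sin(fδ)/sin δ ≈ 0.775.
p = a·p₁ + b·p₂ ≈ (0.474, 0.607, 0.638); φ = arcsin(p_z) ≈ 39.64°, λ = atan2(p_y, p_x) ≈ 52.04°.

≈ 40°N, 52°E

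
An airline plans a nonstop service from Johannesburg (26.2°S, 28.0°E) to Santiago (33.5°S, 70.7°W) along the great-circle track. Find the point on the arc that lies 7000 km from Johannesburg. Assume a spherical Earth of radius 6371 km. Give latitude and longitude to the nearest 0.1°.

From cos δ = sin φ₁ sin φ₂ + cos φ₁ cos φ₂ cos Δλ, the central angle is δ ≈ 1.440 rad (82.5°). The total great-circle distance is δ·R ≈ 1.440 × 6371 ≈ 9174 km, so the target fraction is f = 7000/9174 ≈ 0.763.
Interpolate at f ≈ 0.763 with slerp weights a = sin((1−f)δ)/sin δ ≈ 0.337, b = sin(fδ)/sin δ ≈ 0.898.
p = a·p₁ + b·p₂ ≈ (0.515, -0.565, -0.645); φ = arcsin(p_z) ≈ -40.15°, λ = atan2(p_y, p_x) ≈ -47.64°.

≈ 40.2°S, 47.6°W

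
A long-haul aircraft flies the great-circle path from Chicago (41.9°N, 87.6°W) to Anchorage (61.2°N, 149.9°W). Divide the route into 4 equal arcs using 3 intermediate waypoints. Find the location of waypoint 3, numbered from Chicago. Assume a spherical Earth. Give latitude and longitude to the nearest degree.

≈ (60°N, 129°W)

Write both endpoints as unit vectors p₁, p₂ with components (cos φ cos λ, cos φ sin λ, sin φ).
The central angle between the endpoints is δ = arccos(p₁·p₂) ≈ 0.720 rad (41.2°).
Interpolate at f = 3/4 with slerp weights a = sin((1−f)δ)/sin δ ≈ 0.272, b = sin(fδ)/sin δ ≈ 0.780.
p = a·p₁ + b·p₂ ≈ (-0.317, -0.390, 0.865); φ = arcsin(p_z) ≈ 59.83°, λ = atan2(p_y, p_x) ≈ -129.04°.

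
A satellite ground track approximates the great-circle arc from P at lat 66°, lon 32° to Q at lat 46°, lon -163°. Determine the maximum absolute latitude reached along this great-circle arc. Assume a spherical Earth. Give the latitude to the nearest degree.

The great circle lies in the plane with unit normal n̂ = (p₁ × p₂)/|p₁ × p₂|.
Here n̂_z ≈ +0.079; the vertex latitude is φ_max = arccos|n̂_z| ≈ 85.5°.
Check via Clairaut: cos φ_max = |cos φ₁| · sin C = cos(66.0°)·sin(11.2°) ≈ 0.079, again giving ≈ 85.5°.

≈ 85°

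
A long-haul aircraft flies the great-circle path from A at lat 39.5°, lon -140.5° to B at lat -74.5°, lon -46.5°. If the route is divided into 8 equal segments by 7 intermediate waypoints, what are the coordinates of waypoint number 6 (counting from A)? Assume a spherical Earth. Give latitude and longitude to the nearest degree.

≈ lat -53°, lon -107°

Convert each endpoint to a unit vector on the sphere (x = cos φ cos λ, y = cos φ sin λ, z = sin φ).
The central angle between the endpoints is δ = arccos(p₁·p₂) ≈ 2.249 rad (128.9°).
Interpolate at f = 6/8 with slerp weights a = sin((1−f)δ)/sin δ ≈ 0.685, b = sin(fδ)/sin δ ≈ 1.275.
p = a·p₁ + b·p₂ ≈ (-0.173, -0.583, -0.794); φ = arcsin(p_z) ≈ -52.53°, λ = atan2(p_y, p_x) ≈ -106.52°.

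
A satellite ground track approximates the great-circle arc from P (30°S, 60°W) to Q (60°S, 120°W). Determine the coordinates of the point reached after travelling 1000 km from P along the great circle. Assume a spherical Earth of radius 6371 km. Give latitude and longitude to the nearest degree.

≈ (37°S, 66°W)

Convert each endpoint to a unit vector on the sphere (x = cos φ cos λ, y = cos φ sin λ, z = sin φ).
The central angle between the endpoints is δ = arccos(p₁·p₂) ≈ 0.864 rad (49.5°). The total great-circle distance is δ·R ≈ 0.864 × 6371 ≈ 5504 km, so the target fraction is f = 1000/5504 ≈ 0.182.
Interpolate at f ≈ 0.182 with slerp weights a = sin((1−f)δ)/sin δ ≈ 0.854, b = sin(fδ)/sin δ ≈ 0.206.
p = a·p₁ + b·p₂ ≈ (0.318, -0.730, -0.605); φ = arcsin(p_z) ≈ -37.24°, λ = atan2(p_y, p_x) ≈ -66.42°.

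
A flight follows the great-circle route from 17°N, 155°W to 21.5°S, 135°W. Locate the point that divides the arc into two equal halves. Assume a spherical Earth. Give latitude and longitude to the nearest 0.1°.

Write both endpoints as unit vectors p₁, p₂ with components (cos φ cos λ, cos φ sin λ, sin φ).
The central angle between the endpoints is δ = arccos(p₁·p₂) ≈ 0.754 rad (43.2°).
Interpolate at f = 1/2 with slerp weights a = sin((1−f)δ)/sin δ ≈ 0.538, b = sin(fδ)/sin δ ≈ 0.538.
p = a·p₁ + b·p₂ ≈ (-0.820, -0.571, -0.040); φ = arcsin(p_z) ≈ -2.28°, λ = atan2(p_y, p_x) ≈ -145.14°.

≈ 2.3°S, 145.1°W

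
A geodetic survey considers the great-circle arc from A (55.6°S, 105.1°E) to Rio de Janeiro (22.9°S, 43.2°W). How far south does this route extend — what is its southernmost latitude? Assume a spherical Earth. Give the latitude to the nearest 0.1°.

The great circle lies in the plane with unit normal n̂ = (p₁ × p₂)/|p₁ × p₂|.
Here n̂_z ≈ -0.276; the vertex latitude is φ_max = arccos|n̂_z| ≈ 74.0°.
Check via Clairaut: cos φ_max = |cos φ₁| · sin C = cos(55.6°)·sin(150.8°) ≈ 0.276, again giving ≈ 74.0°.

≈ 74.0°S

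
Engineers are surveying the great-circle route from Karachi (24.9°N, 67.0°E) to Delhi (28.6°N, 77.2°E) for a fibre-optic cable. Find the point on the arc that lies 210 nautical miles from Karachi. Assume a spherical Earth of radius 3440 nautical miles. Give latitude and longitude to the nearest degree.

≈ 26°N, 71°E

Write both endpoints as unit vectors p₁, p₂ with components (cos φ cos λ, cos φ sin λ, sin φ).
The central angle between the endpoints is δ = arccos(p₁·p₂) ≈ 0.172 rad (9.8°). The total great-circle distance is δ·R ≈ 0.172 × 3440 ≈ 590 nmi, so the target fraction is f = 210/590 ≈ 0.356.
Interpolate at f ≈ 0.356 with slerp weights a = sin((1−f)δ)/sin δ ≈ 0.646, b = sin(fδ)/sin δ ≈ 0.357.
p = a·p₁ + b·p₂ ≈ (0.298, 0.845, 0.443); φ = arcsin(p_z) ≈ 26.30°, λ = atan2(p_y, p_x) ≈ 70.55°.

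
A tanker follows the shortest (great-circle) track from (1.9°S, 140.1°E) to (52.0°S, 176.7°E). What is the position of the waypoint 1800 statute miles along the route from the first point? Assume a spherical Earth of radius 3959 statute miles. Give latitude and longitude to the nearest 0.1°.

Write both endpoints as unit vectors p₁, p₂ with components (cos φ cos λ, cos φ sin λ, sin φ).
The central angle between the endpoints is δ = arccos(p₁·p₂) ≈ 1.024 rad (58.7°). The total great-circle distance is δ·R ≈ 1.024 × 3959 ≈ 4053 mi, so the target fraction is f = 1800/4053 ≈ 0.444.
Interpolate at f ≈ 0.444 with slerp weights a = sin((1−f)δ)/sin δ ≈ 0.631, b = sin(fδ)/sin δ ≈ 0.514.
p = a·p₁ + b·p₂ ≈ (-0.800, 0.423, -0.426); φ = arcsin(p_z) ≈ -25.22°, λ = atan2(p_y, p_x) ≈ 152.14°.

≈ (25.2°S, 152.1°E)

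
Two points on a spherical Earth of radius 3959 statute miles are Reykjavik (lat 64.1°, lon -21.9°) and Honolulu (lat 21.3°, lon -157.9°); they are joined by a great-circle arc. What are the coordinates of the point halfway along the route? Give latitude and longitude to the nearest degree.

From cos δ = sin φ₁ sin φ₂ + cos φ₁ cos φ₂ cos Δλ, the central angle is δ ≈ 1.537 rad (88.1°).
Interpolate at f = 1/2 with slerp weights a = sin((1−f)δ)/sin δ ≈ 0.695, b = sin(fδ)/sin δ ≈ 0.695.
p = a·p₁ + b·p₂ ≈ (-0.318, -0.357, 0.878); φ = arcsin(p_z) ≈ 61.42°, λ = atan2(p_y, p_x) ≈ -131.73°.

≈ lat 61°, lon -132°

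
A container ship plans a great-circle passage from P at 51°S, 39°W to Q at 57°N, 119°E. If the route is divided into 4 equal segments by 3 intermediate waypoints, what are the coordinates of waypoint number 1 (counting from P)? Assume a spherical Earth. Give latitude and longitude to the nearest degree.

Convert each endpoint to a unit vector on the sphere (x = cos φ cos λ, y = cos φ sin λ, z = sin φ).
The central angle between the endpoints is δ = arccos(p₁·p₂) ≈ 2.894 rad (165.8°).
Interpolate at f = 1/4 with slerp weights a = sin((1−f)δ)/sin δ ≈ 3.371, b = sin(fδ)/sin δ ≈ 2.704.
p = a·p₁ + b·p₂ ≈ (0.935, -0.047, -0.352); φ = arcsin(p_z) ≈ -20.62°, λ = atan2(p_y, p_x) ≈ -2.88°.

≈ 21°S, 3°W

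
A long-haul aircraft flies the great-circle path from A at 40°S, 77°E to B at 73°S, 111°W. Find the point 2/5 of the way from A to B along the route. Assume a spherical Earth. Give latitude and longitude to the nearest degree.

Write both endpoints as unit vectors p₁, p₂ with components (cos φ cos λ, cos φ sin λ, sin φ).
The central angle between the endpoints is δ = arccos(p₁·p₂) ≈ 1.167 rad (66.9°).
Interpolate at f = 2/5 with slerp weights a = sin((1−f)δ)/sin δ ≈ 0.701, b = sin(fδ)/sin δ ≈ 0.489.
p = a·p₁ + b·p₂ ≈ (0.069, 0.389, -0.918); φ = arcsin(p_z) ≈ -66.70°, λ = atan2(p_y, p_x) ≈ 79.89°.

≈ 67°S, 80°E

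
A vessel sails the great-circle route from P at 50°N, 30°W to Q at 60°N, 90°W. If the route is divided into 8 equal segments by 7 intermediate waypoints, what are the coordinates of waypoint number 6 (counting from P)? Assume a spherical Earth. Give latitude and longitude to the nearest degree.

Write both endpoints as unit vectors p₁, p₂ with components (cos φ cos λ, cos φ sin λ, sin φ).
The central angle between the endpoints is δ = arccos(p₁·p₂) ≈ 0.602 rad (34.5°).
Interpolate at f = 6/8 with slerp weights a = sin((1−f)δ)/sin δ ≈ 0.265, b = sin(fδ)/sin δ ≈ 0.770.
p = a·p₁ + b·p₂ ≈ (0.147, -0.470, 0.870); φ = arcsin(p_z) ≈ 60.47°, λ = atan2(p_y, p_x) ≈ -72.60°.

≈ 60°N, 73°W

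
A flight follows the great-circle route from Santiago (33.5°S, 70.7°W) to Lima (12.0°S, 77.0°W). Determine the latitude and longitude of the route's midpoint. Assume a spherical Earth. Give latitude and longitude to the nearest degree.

Convert each endpoint to a unit vector on the sphere (x = cos φ cos λ, y = cos φ sin λ, z = sin φ).
The central angle between the endpoints is δ = arccos(p₁·p₂) ≈ 0.388 rad (22.3°).
Interpolate at f = 1/2 with slerp weights a = sin((1−f)δ)/sin δ ≈ 0.510, b = sin(fδ)/sin δ ≈ 0.510.
p = a·p₁ + b·p₂ ≈ (0.253, -0.887, -0.387); φ = arcsin(p_z) ≈ -22.78°, λ = atan2(p_y, p_x) ≈ -74.10°.

≈ 23°S, 74°W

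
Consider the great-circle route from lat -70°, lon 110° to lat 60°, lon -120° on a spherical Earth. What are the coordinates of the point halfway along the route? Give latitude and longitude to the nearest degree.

Write both endpoints as unit vectors p₁, p₂ with components (cos φ cos λ, cos φ sin λ, sin φ).
The central angle between the endpoints is δ = arccos(p₁·p₂) ≈ 2.748 rad (157.5°).
Interpolate at f = 1/2 with slerp weights a = sin((1−f)δ)/sin δ ≈ 2.560, b = sin(fδ)/sin δ ≈ 2.560.
p = a·p₁ + b·p₂ ≈ (-0.940, -0.286, -0.189); φ = arcsin(p_z) ≈ -10.87°, λ = atan2(p_y, p_x) ≈ -163.08°.

≈ lat -11°, lon -163°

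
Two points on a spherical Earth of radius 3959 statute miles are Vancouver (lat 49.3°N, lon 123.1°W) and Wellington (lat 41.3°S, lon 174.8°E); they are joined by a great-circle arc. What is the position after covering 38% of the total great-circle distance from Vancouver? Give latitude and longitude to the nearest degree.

The haversine formula gives a central angle δ ≈ 1.845 rad (105.7°) between the endpoints.
Interpolate at f = 0.38 with slerp weights a = sin((1−f)δ)/sin δ ≈ 0.946, b = sin(fδ)/sin δ ≈ 0.670.
p = a·p₁ + b·p₂ ≈ (-0.838, -0.471, 0.275); φ = arcsin(p_z) ≈ 15.94°, λ = atan2(p_y, p_x) ≈ -150.67°.

≈ lat 16°N, lon 151°W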